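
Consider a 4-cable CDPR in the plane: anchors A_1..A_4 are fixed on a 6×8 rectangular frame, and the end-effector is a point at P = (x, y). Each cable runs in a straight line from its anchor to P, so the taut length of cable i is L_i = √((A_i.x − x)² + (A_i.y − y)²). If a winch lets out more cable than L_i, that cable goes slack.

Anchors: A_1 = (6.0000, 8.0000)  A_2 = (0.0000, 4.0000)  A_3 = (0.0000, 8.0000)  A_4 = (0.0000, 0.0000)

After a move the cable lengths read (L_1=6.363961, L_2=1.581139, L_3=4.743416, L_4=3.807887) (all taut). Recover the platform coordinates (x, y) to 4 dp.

(1.5000, 3.5000)

each cable: (A_i−P)·(A_i−P) = L_i²; let k_i = ‖A_i‖²−L_i²
k_1 = 36.0000+64.0000−40.5000 = 59.5000
row 1: 12.0000x + 8.0000y = 46.0000  (k_2=13.5000)
row 2: 12.0000x + 0.0000y = 18.0000  (k_3=41.5000)
row 3: 12.0000x + 16.0000y = 74.0000  (k_4=-14.5000)
Cramer on rows 1–2 → x = 1.5000, y = 3.5000
check cable 4: ‖A_4−P‖² = 14.5000 ≈ L_4² = 14.5000 ✓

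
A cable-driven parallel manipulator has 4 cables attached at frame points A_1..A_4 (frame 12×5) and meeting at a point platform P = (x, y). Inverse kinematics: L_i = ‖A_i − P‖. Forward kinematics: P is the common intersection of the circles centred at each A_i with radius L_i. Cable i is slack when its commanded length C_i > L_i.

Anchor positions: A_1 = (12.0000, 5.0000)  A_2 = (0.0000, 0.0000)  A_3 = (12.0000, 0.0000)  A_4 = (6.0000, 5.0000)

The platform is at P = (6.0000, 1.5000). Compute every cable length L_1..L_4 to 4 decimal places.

(6.9462, 6.1847, 6.1847, 3.5000)

L_1: Δ = A_1−P = (6.0000, 3.5000) → ‖Δ‖ = √48.2500 = 6.9462
L_2: Δ = A_2−P = (-6.0000, -1.5000) → ‖Δ‖ = √38.2500 = 6.1847
L_3: Δ = A_3−P = (6.0000, -1.5000) → ‖Δ‖ = √38.2500 = 6.1847
L_4: Δ = A_4−P = (0.0000, 3.5000) → ‖Δ‖ = √12.2500 = 3.5000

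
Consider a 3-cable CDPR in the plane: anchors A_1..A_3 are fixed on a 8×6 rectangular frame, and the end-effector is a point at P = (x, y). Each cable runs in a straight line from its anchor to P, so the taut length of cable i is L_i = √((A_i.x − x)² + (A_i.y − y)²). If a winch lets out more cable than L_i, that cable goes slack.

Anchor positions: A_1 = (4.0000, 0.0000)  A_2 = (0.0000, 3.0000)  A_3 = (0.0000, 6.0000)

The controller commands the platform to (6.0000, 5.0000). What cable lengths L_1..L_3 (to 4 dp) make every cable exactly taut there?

L_1: Δ = A_1−P = (-2.0000, -5.0000) → ‖Δ‖ = √29.0000 = 5.3852
L_2: Δ = A_2−P = (-6.0000, -2.0000) → ‖Δ‖ = √40.0000 = 6.3246
L_3: Δ = A_3−P = (-6.0000, 1.0000) → ‖Δ‖ = √37.0000 = 6.0828

(5.3852, 6.3246, 6.0828)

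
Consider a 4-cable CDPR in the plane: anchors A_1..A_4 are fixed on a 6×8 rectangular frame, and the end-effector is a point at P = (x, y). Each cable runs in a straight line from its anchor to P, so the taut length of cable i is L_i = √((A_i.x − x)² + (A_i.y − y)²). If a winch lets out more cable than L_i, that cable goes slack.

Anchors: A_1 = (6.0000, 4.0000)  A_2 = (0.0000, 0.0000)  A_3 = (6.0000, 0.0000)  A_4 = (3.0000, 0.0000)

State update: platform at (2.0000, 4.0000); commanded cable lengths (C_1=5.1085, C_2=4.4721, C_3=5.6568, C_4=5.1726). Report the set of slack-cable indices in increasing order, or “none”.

1, 4

cable 1: √((4.0000)²+(0.0000)²)=4.0000, C_1=5.1085: slack
cable 2: √((-2.0000)²+(-4.0000)²)=4.4721, C_2=4.4721: taut
cable 3: √((4.0000)²+(-4.0000)²)=5.6569, C_3=5.6568: taut
cable 4: √((1.0000)²+(-4.0000)²)=4.1231, C_4=5.1726: slack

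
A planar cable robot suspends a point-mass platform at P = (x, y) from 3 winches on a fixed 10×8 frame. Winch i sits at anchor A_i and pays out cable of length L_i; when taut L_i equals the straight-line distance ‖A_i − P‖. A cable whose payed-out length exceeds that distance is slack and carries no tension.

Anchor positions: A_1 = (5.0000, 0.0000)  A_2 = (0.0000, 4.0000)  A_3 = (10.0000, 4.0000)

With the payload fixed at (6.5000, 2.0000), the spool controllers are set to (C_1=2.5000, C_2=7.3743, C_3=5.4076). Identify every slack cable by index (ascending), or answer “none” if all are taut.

cable 1: L_1 = ‖A_1−P‖ = 2.5000;  C_1 = 2.5000 → taut
cable 2: L_2 = ‖A_2−P‖ = 6.8007;  C_2 = 7.3743 → slack
cable 3: L_3 = ‖A_3−P‖ = 4.0311;  C_3 = 5.4076 → slack

2, 3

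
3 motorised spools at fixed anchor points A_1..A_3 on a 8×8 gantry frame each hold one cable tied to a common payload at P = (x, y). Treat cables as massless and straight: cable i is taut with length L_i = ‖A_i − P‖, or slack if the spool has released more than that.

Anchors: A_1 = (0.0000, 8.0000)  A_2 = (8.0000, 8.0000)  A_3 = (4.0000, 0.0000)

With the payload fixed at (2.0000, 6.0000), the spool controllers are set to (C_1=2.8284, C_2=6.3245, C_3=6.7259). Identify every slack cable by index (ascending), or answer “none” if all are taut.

3

i=1: geometric 2.8284 vs commanded 2.8284 ⇒ taut
i=2: geometric 6.3246 vs commanded 6.3245 ⇒ taut
i=3: geometric 6.3246 vs commanded 6.7259 ⇒ slack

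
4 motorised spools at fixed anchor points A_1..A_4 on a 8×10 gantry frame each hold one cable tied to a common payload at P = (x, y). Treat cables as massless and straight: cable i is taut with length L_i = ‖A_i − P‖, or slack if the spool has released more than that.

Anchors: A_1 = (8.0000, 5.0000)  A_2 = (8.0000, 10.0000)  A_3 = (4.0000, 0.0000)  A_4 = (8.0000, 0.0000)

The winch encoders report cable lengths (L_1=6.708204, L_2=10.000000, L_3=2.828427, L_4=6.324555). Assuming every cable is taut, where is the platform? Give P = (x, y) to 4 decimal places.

(2.0000, 2.0000)

each cable: (A_i−P)·(A_i−P) = L_i²; let q_i = ‖A_i‖²−L_i²
q_1 = 64.0000+25.0000−45.0000 = 44.0000
row 1: 0.0000x − 10.0000y = -20.0000  (q_2=64.0000)
row 2: 8.0000x + 10.0000y = 36.0000  (q_3=8.0000)
row 3: 0.0000x + 10.0000y = 20.0000  (q_4=24.0000)
Cramer on rows 1–2 → x = 2.0000, y = 2.0000
check cable 4: ‖A_4−P‖² = 40.0000 ≈ L_4² = 40.0000 ✓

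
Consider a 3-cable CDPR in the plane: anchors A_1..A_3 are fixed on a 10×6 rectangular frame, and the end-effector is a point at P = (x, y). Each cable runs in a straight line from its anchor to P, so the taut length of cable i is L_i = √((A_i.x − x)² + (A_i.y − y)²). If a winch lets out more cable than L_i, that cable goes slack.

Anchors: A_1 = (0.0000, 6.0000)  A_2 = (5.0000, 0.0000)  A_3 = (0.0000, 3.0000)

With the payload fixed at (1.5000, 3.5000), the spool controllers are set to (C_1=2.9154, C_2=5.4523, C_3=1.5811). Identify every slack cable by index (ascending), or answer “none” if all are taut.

cable 1: L_1 = ‖A_1−P‖ = 2.9155;  C_1 = 2.9154 → taut
cable 2: L_2 = ‖A_2−P‖ = 4.9497;  C_2 = 5.4523 → slack
cable 3: L_3 = ‖A_3−P‖ = 1.5811;  C_3 = 1.5811 → taut

2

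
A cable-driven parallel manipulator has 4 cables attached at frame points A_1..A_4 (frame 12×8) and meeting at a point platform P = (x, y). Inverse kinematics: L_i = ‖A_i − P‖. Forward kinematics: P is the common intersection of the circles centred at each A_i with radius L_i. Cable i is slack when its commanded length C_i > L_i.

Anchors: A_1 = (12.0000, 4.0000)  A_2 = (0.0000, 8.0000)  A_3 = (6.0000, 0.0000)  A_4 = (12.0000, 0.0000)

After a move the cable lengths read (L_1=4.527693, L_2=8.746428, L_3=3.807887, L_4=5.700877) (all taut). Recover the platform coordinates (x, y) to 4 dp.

(7.5000, 3.5000)

each cable: (A_i−P)·(A_i−P) = L_i²; let q_i = ‖A_i‖²−L_i²
q_1 = 144.0000+16.0000−20.5000 = 139.5000
row 1: 24.0000x − 8.0000y = 152.0000  (q_2=-12.5000)
row 2: 12.0000x + 8.0000y = 118.0000  (q_3=21.5000)
row 3: 0.0000x + 8.0000y = 28.0000  (q_4=111.5000)
Cramer on rows 1–2 → x = 7.5000, y = 3.5000
check cable 4: ‖A_4−P‖² = 32.5000 ≈ L_4² = 32.5000 ✓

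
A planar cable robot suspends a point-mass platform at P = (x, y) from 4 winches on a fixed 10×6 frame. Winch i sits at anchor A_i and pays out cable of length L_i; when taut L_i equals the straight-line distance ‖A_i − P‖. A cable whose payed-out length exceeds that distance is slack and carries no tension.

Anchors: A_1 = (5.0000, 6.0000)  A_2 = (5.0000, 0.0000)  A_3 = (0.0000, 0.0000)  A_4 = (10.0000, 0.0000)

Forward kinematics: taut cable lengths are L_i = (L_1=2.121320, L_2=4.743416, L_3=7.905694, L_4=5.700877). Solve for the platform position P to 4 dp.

each cable: (A_i−P)·(A_i−P) = L_i²; let k_i = ‖A_i‖²−L_i²
k_1 = 25.0000+36.0000−4.5000 = 56.5000
row 1: 0.0000x + 12.0000y = 54.0000  (k_2=2.5000)
row 2: 10.0000x + 12.0000y = 119.0000  (k_3=-62.5000)
row 3: -10.0000x + 12.0000y = -11.0000  (k_4=67.5000)
Cramer on rows 1–2 → x = 6.5000, y = 4.5000
check cable 4: ‖A_4−P‖² = 32.5000 ≈ L_4² = 32.5000 ✓

(6.5000, 4.5000)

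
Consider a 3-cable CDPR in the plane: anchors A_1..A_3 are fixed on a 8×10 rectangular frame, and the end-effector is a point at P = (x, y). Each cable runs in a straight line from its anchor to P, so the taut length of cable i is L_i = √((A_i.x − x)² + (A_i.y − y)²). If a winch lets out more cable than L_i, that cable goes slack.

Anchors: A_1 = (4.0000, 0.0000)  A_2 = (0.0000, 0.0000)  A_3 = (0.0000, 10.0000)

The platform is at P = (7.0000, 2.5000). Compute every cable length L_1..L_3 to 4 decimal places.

(3.9051, 7.4330, 10.2591)

L_1 = √((4.0000−7.0000)² + (0.0000−2.5000)²) = 3.9051
L_2 = √((0.0000−7.0000)² + (0.0000−2.5000)²) = 7.4330
L_3 = √((0.0000−7.0000)² + (10.0000−2.5000)²) = 10.2591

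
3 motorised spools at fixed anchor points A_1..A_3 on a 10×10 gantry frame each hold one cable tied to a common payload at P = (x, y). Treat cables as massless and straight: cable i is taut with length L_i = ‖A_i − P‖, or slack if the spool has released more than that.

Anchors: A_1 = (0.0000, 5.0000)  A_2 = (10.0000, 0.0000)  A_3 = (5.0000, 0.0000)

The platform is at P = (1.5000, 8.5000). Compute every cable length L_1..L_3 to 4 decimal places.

(3.8079, 12.0208, 9.1924)

L_1: Δ = A_1−P = (-1.5000, -3.5000) → ‖Δ‖ = √14.5000 = 3.8079
L_2: Δ = A_2−P = (8.5000, -8.5000) → ‖Δ‖ = √144.5000 = 12.0208
L_3: Δ = A_3−P = (3.5000, -8.5000) → ‖Δ‖ = √84.5000 = 9.1924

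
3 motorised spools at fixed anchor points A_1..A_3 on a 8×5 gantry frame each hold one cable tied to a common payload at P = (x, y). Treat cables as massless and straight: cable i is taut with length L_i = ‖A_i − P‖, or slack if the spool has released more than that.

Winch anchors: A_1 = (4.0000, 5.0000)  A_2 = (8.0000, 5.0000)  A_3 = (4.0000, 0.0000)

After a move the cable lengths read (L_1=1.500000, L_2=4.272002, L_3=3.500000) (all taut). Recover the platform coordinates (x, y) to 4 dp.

(4.0000, 3.5000)

each cable: (A_i−P)·(A_i−P) = L_i²; let c_i = ‖A_i‖²−L_i²
c_1 = 16.0000+25.0000−2.2500 = 38.7500
row 1: -8.0000x + 0.0000y = -32.0000  (c_2=70.7500)
row 2: 0.0000x + 10.0000y = 35.0000  (c_3=3.7500)
Cramer on rows 1–2 → x = 4.0000, y = 3.5000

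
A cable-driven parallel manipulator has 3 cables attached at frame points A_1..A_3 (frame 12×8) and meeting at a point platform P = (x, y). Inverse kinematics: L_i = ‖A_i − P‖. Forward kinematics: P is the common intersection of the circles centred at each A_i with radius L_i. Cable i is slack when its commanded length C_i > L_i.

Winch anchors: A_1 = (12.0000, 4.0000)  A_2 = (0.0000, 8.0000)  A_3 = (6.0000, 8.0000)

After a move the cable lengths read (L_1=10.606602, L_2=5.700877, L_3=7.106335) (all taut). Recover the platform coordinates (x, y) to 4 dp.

(1.5000, 2.5000)

circle eqns → linear via eq_j − eq_1; set q_j = A_j·A_j − L_j²
q_1 = 144.0000+16.0000−112.5000 = 47.5000
24.0000·x − 8.0000·y = q_1−q_2 = 16.0000
12.0000·x − 8.0000·y = q_1−q_3 = -2.0000
solve first two rows → x=1.5000, y=2.5000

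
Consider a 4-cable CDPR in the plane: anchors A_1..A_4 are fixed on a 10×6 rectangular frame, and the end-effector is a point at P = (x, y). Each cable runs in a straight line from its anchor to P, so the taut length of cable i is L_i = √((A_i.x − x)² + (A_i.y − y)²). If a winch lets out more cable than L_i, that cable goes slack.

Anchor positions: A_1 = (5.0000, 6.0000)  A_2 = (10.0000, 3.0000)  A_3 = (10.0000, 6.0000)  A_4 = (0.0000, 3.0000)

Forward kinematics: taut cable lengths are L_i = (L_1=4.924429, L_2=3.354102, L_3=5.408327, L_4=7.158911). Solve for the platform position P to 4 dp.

each cable: (A_i−P)·(A_i−P) = L_i²; let c_i = ‖A_i‖²−L_i²
c_1 = 25.0000+36.0000−24.2500 = 36.7500
row 1: -10.0000x + 6.0000y = -61.0000  (c_2=97.7500)
row 2: -10.0000x + 0.0000y = -70.0000  (c_3=106.7500)
row 3: 10.0000x + 6.0000y = 79.0000  (c_4=-42.2500)
Cramer on rows 1–2 → x = 7.0000, y = 1.5000
check cable 4: ‖A_4−P‖² = 51.2500 ≈ L_4² = 51.2500 ✓

(7.0000, 1.5000)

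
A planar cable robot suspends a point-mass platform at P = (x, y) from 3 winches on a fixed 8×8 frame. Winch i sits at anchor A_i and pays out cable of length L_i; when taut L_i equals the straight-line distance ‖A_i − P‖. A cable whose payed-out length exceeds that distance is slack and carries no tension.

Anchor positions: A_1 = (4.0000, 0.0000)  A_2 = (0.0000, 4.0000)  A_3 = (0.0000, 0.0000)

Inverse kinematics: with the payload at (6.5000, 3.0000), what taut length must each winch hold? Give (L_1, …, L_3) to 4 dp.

(3.9051, 6.5765, 7.1589)

L_1: Δ = A_1−P = (-2.5000, -3.0000) → ‖Δ‖ = √15.2500 = 3.9051
L_2: Δ = A_2−P = (-6.5000, 1.0000) → ‖Δ‖ = √43.2500 = 6.5765
L_3: Δ = A_3−P = (-6.5000, -3.0000) → ‖Δ‖ = √51.2500 = 7.1589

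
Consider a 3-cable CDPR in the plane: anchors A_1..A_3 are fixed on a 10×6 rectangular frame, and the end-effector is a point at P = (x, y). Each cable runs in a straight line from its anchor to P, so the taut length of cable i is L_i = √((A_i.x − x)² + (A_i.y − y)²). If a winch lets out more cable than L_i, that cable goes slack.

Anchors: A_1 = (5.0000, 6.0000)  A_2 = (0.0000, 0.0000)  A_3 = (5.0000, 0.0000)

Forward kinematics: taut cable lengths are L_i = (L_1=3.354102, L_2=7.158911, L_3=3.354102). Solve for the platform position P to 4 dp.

circle eqns → linear via eq_j − eq_1; set k_j = A_j·A_j − L_j²
k_1 = 25.0000+36.0000−11.2500 = 49.7500
10.0000·x + 12.0000·y = k_1−k_2 = 101.0000
0.0000·x + 12.0000·y = k_1−k_3 = 36.0000
solve first two rows → x=6.5000, y=3.0000

(6.5000, 3.0000)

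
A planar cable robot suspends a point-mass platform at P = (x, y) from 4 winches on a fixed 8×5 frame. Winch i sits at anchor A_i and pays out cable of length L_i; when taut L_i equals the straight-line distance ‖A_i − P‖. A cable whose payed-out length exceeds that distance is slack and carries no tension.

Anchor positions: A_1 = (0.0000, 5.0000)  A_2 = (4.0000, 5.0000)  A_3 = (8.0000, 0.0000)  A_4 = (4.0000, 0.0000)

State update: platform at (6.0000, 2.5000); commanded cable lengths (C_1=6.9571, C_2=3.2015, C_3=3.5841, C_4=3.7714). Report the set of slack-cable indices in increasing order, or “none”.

1, 3, 4

cable 1: √((-6.0000)²+(2.5000)²)=6.5000, C_1=6.9571: slack
cable 2: √((-2.0000)²+(2.5000)²)=3.2016, C_2=3.2015: taut
cable 3: √((2.0000)²+(-2.5000)²)=3.2016, C_3=3.5841: slack
cable 4: √((-2.0000)²+(-2.5000)²)=3.2016, C_4=3.7714: slack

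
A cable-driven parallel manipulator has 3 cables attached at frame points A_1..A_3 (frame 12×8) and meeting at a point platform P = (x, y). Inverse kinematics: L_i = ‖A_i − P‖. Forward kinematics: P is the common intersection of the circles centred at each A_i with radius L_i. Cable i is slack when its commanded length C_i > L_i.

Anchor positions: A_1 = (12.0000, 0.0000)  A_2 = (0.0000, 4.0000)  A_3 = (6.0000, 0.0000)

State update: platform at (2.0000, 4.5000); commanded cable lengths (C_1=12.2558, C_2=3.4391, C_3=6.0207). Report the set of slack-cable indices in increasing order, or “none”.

1, 2

cable 1: √((10.0000)²+(-4.5000)²)=10.9659, C_1=12.2558: slack
cable 2: √((-2.0000)²+(-0.5000)²)=2.0616, C_2=3.4391: slack
cable 3: √((4.0000)²+(-4.5000)²)=6.0208, C_3=6.0207: taut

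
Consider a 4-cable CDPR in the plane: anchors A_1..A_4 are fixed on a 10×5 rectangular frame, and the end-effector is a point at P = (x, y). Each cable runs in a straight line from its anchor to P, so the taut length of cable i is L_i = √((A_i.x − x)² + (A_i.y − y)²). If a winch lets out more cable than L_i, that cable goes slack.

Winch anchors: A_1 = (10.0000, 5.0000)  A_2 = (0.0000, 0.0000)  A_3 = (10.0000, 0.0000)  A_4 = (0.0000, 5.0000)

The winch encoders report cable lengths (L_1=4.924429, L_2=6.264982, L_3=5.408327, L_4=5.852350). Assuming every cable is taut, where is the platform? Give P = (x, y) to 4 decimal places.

(5.5000, 3.0000)

each cable: (A_i−P)·(A_i−P) = L_i²; let c_i = ‖A_i‖²−L_i²
c_1 = 100.0000+25.0000−24.2500 = 100.7500
row 1: 20.0000x + 10.0000y = 140.0000  (c_2=-39.2500)
row 2: 0.0000x + 10.0000y = 30.0000  (c_3=70.7500)
row 3: 20.0000x + 0.0000y = 110.0000  (c_4=-9.2500)
Cramer on rows 1–2 → x = 5.5000, y = 3.0000
check cable 4: ‖A_4−P‖² = 34.2500 ≈ L_4² = 34.2500 ✓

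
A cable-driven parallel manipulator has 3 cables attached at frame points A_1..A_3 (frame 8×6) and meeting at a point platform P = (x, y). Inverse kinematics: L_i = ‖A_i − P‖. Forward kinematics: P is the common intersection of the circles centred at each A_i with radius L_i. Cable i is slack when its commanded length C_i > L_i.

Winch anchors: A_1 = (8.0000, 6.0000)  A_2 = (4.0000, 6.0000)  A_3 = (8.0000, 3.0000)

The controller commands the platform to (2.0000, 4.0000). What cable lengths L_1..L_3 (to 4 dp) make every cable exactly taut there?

cable 1: Δx=6.0000, Δy=2.0000; L_1 = √(Δx²+Δy²) = 6.3246
cable 2: Δx=2.0000, Δy=2.0000; L_2 = √(Δx²+Δy²) = 2.8284
cable 3: Δx=6.0000, Δy=-1.0000; L_3 = √(Δx²+Δy²) = 6.0828

(6.3246, 2.8284, 6.0828)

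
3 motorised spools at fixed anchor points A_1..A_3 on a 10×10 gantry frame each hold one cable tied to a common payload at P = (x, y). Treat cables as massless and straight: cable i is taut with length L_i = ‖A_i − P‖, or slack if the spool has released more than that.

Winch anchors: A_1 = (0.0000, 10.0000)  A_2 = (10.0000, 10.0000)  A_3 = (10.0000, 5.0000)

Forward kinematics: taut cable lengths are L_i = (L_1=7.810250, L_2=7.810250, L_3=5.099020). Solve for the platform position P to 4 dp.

each cable: (A_i−P)·(A_i−P) = L_i²; let c_i = ‖A_i‖²−L_i²
c_1 = 0.0000+100.0000−61.0000 = 39.0000
row 1: -20.0000x + 0.0000y = -100.0000  (c_2=139.0000)
row 2: -20.0000x + 10.0000y = -60.0000  (c_3=99.0000)
Cramer on rows 1–2 → x = 5.0000, y = 4.0000

(5.0000, 4.0000)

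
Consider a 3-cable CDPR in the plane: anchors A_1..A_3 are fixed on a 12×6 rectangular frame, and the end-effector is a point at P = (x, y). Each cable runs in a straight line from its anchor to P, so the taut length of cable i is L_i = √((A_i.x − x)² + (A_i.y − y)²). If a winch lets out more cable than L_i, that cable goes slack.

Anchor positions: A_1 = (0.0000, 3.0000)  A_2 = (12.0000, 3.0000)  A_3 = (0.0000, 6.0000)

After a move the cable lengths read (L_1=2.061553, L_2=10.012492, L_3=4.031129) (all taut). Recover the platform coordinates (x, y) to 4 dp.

circle eqns → linear via eq_j − eq_1; set k_j = A_j·A_j − L_j²
k_1 = 0.0000+9.0000−4.2500 = 4.7500
-24.0000·x + 0.0000·y = k_1−k_2 = -48.0000
0.0000·x − 6.0000·y = k_1−k_3 = -15.0000
solve first two rows → x=2.0000, y=2.5000

(2.0000, 2.5000)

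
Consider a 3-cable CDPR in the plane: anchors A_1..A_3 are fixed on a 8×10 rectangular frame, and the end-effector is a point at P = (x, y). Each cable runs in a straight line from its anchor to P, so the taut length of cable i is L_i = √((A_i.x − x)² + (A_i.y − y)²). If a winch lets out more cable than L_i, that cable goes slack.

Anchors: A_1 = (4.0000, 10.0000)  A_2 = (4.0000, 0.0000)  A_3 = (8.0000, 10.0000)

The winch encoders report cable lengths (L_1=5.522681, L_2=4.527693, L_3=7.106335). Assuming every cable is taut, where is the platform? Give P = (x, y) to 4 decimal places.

expand ‖A_i−P‖²=L_i² and subtract eq 1 (c_i ≔ ‖A_i‖²−L_i²)
c_1 = 16.0000+100.0000−30.5000 = 85.5000
eq1−eq2 → [0.0000  20.0000]·P = 90.0000
eq1−eq3 → [-8.0000  0.0000]·P = -28.0000
2×2 solve → P = (3.5000, 4.5000)

(3.5000, 4.5000)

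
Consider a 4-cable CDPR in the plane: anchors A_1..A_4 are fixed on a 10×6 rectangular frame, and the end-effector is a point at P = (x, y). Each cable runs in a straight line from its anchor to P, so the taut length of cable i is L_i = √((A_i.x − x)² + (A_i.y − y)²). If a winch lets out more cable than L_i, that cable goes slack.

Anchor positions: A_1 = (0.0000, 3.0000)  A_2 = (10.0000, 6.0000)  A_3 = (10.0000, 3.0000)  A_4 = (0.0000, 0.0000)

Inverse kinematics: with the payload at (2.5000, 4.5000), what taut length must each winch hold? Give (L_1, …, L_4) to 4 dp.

L_1 = √((0.0000−2.5000)² + (3.0000−4.5000)²) = 2.9155
L_2 = √((10.0000−2.5000)² + (6.0000−4.5000)²) = 7.6485
L_3 = √((10.0000−2.5000)² + (3.0000−4.5000)²) = 7.6485
L_4 = √((0.0000−2.5000)² + (0.0000−4.5000)²) = 5.1478

(2.9155, 7.6485, 7.6485, 5.1478)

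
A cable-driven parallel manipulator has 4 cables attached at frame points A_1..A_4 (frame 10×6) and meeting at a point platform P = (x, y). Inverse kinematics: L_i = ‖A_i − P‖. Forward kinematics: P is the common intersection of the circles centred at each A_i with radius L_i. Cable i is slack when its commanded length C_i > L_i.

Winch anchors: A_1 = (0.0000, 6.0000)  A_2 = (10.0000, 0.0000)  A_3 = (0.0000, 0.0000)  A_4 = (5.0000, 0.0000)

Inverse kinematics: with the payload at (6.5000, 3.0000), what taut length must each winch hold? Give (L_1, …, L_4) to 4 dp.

L_1: Δ = A_1−P = (-6.5000, 3.0000) → ‖Δ‖ = √51.2500 = 7.1589
L_2: Δ = A_2−P = (3.5000, -3.0000) → ‖Δ‖ = √21.2500 = 4.6098
L_3: Δ = A_3−P = (-6.5000, -3.0000) → ‖Δ‖ = √51.2500 = 7.1589
L_4: Δ = A_4−P = (-1.5000, -3.0000) → ‖Δ‖ = √11.2500 = 3.3541

(7.1589, 4.6098, 7.1589, 3.3541)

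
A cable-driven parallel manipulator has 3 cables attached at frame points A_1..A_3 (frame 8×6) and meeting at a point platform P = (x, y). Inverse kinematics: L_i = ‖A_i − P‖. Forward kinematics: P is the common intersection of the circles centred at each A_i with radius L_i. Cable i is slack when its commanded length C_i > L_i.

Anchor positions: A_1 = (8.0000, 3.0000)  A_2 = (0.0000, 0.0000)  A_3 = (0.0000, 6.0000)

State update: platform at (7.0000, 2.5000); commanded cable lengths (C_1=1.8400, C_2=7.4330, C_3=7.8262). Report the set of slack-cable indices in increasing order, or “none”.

1

cable 1: √((1.0000)²+(0.5000)²)=1.1180, C_1=1.8400: slack
cable 2: √((-7.0000)²+(-2.5000)²)=7.4330, C_2=7.4330: taut
cable 3: √((-7.0000)²+(3.5000)²)=7.8262, C_3=7.8262: taut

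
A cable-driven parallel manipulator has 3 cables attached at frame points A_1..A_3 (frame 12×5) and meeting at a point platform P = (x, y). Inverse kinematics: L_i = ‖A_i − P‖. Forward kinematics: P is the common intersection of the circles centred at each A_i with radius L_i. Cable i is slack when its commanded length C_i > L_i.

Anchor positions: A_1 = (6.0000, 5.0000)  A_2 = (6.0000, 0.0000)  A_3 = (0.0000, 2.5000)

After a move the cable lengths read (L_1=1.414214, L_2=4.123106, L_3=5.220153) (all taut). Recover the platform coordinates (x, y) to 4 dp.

circle eqns → linear via eq_j − eq_1; set q_j = A_j·A_j − L_j²
q_1 = 36.0000+25.0000−2.0000 = 59.0000
0.0000·x + 10.0000·y = q_1−q_2 = 40.0000
12.0000·x + 5.0000·y = q_1−q_3 = 80.0000
solve first two rows → x=5.0000, y=4.0000

(5.0000, 4.0000)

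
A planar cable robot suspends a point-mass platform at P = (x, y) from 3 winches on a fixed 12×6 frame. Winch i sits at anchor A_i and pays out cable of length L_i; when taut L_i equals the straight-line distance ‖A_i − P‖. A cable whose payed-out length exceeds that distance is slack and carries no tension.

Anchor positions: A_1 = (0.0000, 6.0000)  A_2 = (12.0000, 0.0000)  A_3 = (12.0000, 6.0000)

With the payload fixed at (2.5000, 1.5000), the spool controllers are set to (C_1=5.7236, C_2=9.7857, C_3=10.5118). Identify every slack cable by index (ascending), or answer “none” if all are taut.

1, 2

cable 1: L_1 = ‖A_1−P‖ = 5.1478;  C_1 = 5.7236 → slack
cable 2: L_2 = ‖A_2−P‖ = 9.6177;  C_2 = 9.7857 → slack
cable 3: L_3 = ‖A_3−P‖ = 10.5119;  C_3 = 10.5118 → taut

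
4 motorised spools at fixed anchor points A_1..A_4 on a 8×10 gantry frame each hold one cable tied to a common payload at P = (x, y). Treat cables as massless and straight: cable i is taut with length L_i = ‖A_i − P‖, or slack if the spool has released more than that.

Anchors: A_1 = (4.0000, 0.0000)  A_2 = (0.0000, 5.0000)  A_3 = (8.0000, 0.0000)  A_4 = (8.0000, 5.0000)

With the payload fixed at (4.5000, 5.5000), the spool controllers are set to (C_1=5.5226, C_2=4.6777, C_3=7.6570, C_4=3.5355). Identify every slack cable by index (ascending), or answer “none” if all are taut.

cable 1: √((-0.5000)²+(-5.5000)²)=5.5227, C_1=5.5226: taut
cable 2: √((-4.5000)²+(-0.5000)²)=4.5277, C_2=4.6777: slack
cable 3: √((3.5000)²+(-5.5000)²)=6.5192, C_3=7.6570: slack
cable 4: √((3.5000)²+(-0.5000)²)=3.5355, C_4=3.5355: taut

2, 3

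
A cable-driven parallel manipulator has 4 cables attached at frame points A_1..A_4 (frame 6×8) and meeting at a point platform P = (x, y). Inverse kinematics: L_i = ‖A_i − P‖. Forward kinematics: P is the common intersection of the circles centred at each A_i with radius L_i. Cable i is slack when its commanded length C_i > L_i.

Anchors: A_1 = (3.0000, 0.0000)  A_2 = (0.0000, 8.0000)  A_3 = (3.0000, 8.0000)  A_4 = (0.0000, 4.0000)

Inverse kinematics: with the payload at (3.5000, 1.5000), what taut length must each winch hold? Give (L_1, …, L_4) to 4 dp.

L_1: Δ = A_1−P = (-0.5000, -1.5000) → ‖Δ‖ = √2.5000 = 1.5811
L_2: Δ = A_2−P = (-3.5000, 6.5000) → ‖Δ‖ = √54.5000 = 7.3824
L_3: Δ = A_3−P = (-0.5000, 6.5000) → ‖Δ‖ = √42.5000 = 6.5192
L_4: Δ = A_4−P = (-3.5000, 2.5000) → ‖Δ‖ = √18.5000 = 4.3012

(1.5811, 7.3824, 6.5192, 4.3012)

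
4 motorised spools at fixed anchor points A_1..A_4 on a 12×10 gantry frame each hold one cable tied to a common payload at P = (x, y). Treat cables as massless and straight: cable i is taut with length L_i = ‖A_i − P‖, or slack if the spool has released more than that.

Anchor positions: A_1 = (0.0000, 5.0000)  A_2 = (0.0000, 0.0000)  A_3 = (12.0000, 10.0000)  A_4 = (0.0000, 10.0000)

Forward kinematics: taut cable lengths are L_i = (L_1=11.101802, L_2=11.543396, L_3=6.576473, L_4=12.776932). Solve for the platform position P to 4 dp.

expand ‖A_i−P‖²=L_i² and subtract eq 1 (k_i ≔ ‖A_i‖²−L_i²)
k_1 = 0.0000+25.0000−123.2500 = -98.2500
eq1−eq2 → [0.0000  10.0000]·P = 35.0000
eq1−eq3 → [-24.0000  -10.0000]·P = -299.0000
eq1−eq4 → [0.0000  -10.0000]·P = -35.0000
2×2 solve → P = (11.0000, 3.5000)
check cable 4: ‖A_4−P‖² = 163.2500 ≈ L_4² = 163.2500 ✓

(11.0000, 3.5000)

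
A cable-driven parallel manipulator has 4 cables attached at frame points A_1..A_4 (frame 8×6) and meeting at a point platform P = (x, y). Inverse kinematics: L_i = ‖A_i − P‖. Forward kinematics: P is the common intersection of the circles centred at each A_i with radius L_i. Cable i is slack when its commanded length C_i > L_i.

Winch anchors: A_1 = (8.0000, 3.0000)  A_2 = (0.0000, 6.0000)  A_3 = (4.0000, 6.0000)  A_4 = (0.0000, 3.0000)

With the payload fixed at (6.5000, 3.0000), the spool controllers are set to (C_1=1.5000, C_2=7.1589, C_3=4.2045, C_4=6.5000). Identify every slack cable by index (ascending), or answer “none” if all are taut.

i=1: geometric 1.5000 vs commanded 1.5000 ⇒ taut
i=2: geometric 7.1589 vs commanded 7.1589 ⇒ taut
i=3: geometric 3.9051 vs commanded 4.2045 ⇒ slack
i=4: geometric 6.5000 vs commanded 6.5000 ⇒ taut

3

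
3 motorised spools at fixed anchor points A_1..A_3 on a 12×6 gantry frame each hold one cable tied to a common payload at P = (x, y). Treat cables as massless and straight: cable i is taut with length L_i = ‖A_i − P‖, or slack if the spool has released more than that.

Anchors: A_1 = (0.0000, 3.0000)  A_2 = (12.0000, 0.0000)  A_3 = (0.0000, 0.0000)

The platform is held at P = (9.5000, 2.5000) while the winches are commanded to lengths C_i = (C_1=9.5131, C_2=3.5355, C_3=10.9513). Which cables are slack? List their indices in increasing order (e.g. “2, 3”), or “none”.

3

i=1: geometric 9.5131 vs commanded 9.5131 ⇒ taut
i=2: geometric 3.5355 vs commanded 3.5355 ⇒ taut
i=3: geometric 9.8234 vs commanded 10.9513 ⇒ slack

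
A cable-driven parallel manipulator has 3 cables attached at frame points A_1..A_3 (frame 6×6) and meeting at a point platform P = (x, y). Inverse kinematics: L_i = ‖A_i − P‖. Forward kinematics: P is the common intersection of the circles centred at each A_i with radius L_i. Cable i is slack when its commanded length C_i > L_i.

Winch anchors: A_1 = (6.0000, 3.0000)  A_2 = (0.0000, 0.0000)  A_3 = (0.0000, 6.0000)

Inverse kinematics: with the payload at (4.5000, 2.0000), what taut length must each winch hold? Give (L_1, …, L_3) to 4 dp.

cable 1: Δx=1.5000, Δy=1.0000; L_1 = √(Δx²+Δy²) = 1.8028
cable 2: Δx=-4.5000, Δy=-2.0000; L_2 = √(Δx²+Δy²) = 4.9244
cable 3: Δx=-4.5000, Δy=4.0000; L_3 = √(Δx²+Δy²) = 6.0208

(1.8028, 4.9244, 6.0208)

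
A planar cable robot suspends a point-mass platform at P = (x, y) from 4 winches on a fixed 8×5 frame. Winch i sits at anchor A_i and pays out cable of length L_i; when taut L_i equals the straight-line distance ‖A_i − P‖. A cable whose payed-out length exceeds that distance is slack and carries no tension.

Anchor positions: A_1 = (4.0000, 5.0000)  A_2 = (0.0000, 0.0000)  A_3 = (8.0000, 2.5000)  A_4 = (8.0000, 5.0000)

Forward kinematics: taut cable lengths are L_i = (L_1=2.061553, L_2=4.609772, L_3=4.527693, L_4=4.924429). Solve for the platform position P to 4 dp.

each cable: (A_i−P)·(A_i−P) = L_i²; let c_i = ‖A_i‖²−L_i²
c_1 = 16.0000+25.0000−4.2500 = 36.7500
row 1: 8.0000x + 10.0000y = 58.0000  (c_2=-21.2500)
row 2: -8.0000x + 5.0000y = -13.0000  (c_3=49.7500)
row 3: -8.0000x + 0.0000y = -28.0000  (c_4=64.7500)
Cramer on rows 1–2 → x = 3.5000, y = 3.0000
check cable 4: ‖A_4−P‖² = 24.2500 ≈ L_4² = 24.2500 ✓

(3.5000, 3.0000)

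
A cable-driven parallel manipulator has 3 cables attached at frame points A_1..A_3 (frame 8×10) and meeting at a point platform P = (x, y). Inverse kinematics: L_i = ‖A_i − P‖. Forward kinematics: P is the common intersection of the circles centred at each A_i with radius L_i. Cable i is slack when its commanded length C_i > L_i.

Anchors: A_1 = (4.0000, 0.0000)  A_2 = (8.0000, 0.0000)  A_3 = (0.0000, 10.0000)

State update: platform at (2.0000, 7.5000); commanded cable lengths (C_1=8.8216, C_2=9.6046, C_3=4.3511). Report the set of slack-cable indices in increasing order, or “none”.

1, 3

cable 1: L_1 = ‖A_1−P‖ = 7.7621;  C_1 = 8.8216 → slack
cable 2: L_2 = ‖A_2−P‖ = 9.6047;  C_2 = 9.6046 → taut
cable 3: L_3 = ‖A_3−P‖ = 3.2016;  C_3 = 4.3511 → slack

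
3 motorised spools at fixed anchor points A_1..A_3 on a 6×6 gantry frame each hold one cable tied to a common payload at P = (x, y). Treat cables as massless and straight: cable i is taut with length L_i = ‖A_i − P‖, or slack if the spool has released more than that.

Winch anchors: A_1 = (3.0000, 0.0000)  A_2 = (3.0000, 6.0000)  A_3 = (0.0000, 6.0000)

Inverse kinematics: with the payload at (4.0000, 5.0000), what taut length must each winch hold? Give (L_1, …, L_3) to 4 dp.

(5.0990, 1.4142, 4.1231)

cable 1: Δx=-1.0000, Δy=-5.0000; L_1 = √(Δx²+Δy²) = 5.0990
cable 2: Δx=-1.0000, Δy=1.0000; L_2 = √(Δx²+Δy²) = 1.4142
cable 3: Δx=-4.0000, Δy=1.0000; L_3 = √(Δx²+Δy²) = 4.1231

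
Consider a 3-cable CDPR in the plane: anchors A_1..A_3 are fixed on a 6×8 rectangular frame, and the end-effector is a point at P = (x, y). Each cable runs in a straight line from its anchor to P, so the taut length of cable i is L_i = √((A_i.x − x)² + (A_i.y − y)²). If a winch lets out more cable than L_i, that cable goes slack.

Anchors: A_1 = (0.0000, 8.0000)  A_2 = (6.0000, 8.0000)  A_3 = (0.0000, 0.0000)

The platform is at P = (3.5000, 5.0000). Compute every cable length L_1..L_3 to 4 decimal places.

(4.6098, 3.9051, 6.1033)

L_1: Δ = A_1−P = (-3.5000, 3.0000) → ‖Δ‖ = √21.2500 = 4.6098
L_2: Δ = A_2−P = (2.5000, 3.0000) → ‖Δ‖ = √15.2500 = 3.9051
L_3: Δ = A_3−P = (-3.5000, -5.0000) → ‖Δ‖ = √37.2500 = 6.1033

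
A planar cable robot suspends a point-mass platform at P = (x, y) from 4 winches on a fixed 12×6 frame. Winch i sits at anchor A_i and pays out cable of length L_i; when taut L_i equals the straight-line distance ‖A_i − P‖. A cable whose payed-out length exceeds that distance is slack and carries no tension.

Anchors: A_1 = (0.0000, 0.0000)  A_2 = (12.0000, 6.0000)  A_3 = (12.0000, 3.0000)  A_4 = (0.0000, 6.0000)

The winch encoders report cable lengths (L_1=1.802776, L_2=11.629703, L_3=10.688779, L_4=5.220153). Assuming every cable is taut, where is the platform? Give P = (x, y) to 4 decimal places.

expand ‖A_i−P‖²=L_i² and subtract eq 1 (c_i ≔ ‖A_i‖²−L_i²)
c_1 = 0.0000+0.0000−3.2500 = -3.2500
eq1−eq2 → [-24.0000  -12.0000]·P = -48.0000
eq1−eq3 → [-24.0000  -6.0000]·P = -42.0000
eq1−eq4 → [0.0000  -12.0000]·P = -12.0000
2×2 solve → P = (1.5000, 1.0000)
check cable 4: ‖A_4−P‖² = 27.2500 ≈ L_4² = 27.2500 ✓

(1.5000, 1.0000)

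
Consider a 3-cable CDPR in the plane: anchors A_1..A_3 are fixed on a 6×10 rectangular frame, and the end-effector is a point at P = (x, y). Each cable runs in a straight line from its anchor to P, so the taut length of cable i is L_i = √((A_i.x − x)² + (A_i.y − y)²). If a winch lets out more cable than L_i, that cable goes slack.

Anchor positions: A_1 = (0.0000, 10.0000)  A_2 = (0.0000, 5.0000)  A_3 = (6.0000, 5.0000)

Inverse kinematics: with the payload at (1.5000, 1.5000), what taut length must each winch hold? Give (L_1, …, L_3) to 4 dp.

cable 1: Δx=-1.5000, Δy=8.5000; L_1 = √(Δx²+Δy²) = 8.6313
cable 2: Δx=-1.5000, Δy=3.5000; L_2 = √(Δx²+Δy²) = 3.8079
cable 3: Δx=4.5000, Δy=3.5000; L_3 = √(Δx²+Δy²) = 5.7009

(8.6313, 3.8079, 5.7009)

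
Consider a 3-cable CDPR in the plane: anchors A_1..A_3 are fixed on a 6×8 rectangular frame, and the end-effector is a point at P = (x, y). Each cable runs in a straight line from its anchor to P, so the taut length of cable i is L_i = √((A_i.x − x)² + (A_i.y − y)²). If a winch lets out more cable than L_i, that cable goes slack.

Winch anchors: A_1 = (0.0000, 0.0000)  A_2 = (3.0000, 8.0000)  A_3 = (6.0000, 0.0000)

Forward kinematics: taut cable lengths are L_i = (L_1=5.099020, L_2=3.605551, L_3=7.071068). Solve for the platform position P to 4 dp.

circle eqns → linear via eq_j − eq_1; set q_j = A_j·A_j − L_j²
q_1 = 0.0000+0.0000−26.0000 = -26.0000
-6.0000·x − 16.0000·y = q_1−q_2 = -86.0000
-12.0000·x + 0.0000·y = q_1−q_3 = -12.0000
solve first two rows → x=1.0000, y=5.0000

(1.0000, 5.0000)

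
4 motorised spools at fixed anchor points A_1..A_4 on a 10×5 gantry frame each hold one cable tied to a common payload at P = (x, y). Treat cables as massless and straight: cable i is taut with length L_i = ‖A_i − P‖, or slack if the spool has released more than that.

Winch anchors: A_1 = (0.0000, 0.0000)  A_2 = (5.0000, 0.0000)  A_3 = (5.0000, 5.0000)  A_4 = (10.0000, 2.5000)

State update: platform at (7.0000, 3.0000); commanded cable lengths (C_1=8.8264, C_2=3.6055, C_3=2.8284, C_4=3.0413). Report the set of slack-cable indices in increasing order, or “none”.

1

cable 1: √((-7.0000)²+(-3.0000)²)=7.6158, C_1=8.8264: slack
cable 2: √((-2.0000)²+(-3.0000)²)=3.6056, C_2=3.6055: taut
cable 3: √((-2.0000)²+(2.0000)²)=2.8284, C_3=2.8284: taut
cable 4: √((3.0000)²+(-0.5000)²)=3.0414, C_4=3.0413: taut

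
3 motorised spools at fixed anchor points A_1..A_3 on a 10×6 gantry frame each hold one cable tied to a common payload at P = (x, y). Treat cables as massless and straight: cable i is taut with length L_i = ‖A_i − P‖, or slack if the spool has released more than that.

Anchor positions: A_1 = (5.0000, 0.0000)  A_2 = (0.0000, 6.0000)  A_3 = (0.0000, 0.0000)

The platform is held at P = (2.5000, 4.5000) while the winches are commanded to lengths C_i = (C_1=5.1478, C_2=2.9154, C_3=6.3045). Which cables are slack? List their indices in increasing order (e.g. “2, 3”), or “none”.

i=1: geometric 5.1478 vs commanded 5.1478 ⇒ taut
i=2: geometric 2.9155 vs commanded 2.9154 ⇒ taut
i=3: geometric 5.1478 vs commanded 6.3045 ⇒ slack

3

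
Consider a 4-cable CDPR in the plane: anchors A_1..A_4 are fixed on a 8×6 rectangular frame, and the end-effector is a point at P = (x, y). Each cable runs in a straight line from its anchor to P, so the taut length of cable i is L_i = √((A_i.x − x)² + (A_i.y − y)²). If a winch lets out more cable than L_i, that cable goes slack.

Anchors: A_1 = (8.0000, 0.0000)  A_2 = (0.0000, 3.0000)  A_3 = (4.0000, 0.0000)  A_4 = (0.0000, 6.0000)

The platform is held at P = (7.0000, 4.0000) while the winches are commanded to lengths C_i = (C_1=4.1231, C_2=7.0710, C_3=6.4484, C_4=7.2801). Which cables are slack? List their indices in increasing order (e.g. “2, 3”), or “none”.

3

cable 1: L_1 = ‖A_1−P‖ = 4.1231;  C_1 = 4.1231 → taut
cable 2: L_2 = ‖A_2−P‖ = 7.0711;  C_2 = 7.0710 → taut
cable 3: L_3 = ‖A_3−P‖ = 5.0000;  C_3 = 6.4484 → slack
cable 4: L_4 = ‖A_4−P‖ = 7.2801;  C_4 = 7.2801 → taut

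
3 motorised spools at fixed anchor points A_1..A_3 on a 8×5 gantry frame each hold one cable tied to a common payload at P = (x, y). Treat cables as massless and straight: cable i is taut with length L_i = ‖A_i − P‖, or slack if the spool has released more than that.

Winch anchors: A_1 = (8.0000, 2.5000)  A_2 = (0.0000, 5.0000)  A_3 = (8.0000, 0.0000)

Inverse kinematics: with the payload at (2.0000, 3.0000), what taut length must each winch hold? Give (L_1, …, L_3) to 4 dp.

(6.0208, 2.8284, 6.7082)

cable 1: Δx=6.0000, Δy=-0.5000; L_1 = √(Δx²+Δy²) = 6.0208
cable 2: Δx=-2.0000, Δy=2.0000; L_2 = √(Δx²+Δy²) = 2.8284
cable 3: Δx=6.0000, Δy=-3.0000; L_3 = √(Δx²+Δy²) = 6.7082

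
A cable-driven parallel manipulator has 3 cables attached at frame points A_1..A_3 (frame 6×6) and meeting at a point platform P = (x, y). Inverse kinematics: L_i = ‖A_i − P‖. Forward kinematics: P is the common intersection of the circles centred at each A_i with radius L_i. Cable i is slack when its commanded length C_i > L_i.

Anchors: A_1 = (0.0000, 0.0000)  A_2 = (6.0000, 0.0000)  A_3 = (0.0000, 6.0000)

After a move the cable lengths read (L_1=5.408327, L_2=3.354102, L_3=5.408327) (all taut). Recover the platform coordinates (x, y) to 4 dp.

(4.5000, 3.0000)

each cable: (A_i−P)·(A_i−P) = L_i²; let c_i = ‖A_i‖²−L_i²
c_1 = 0.0000+0.0000−29.2500 = -29.2500
row 1: -12.0000x + 0.0000y = -54.0000  (c_2=24.7500)
row 2: 0.0000x − 12.0000y = -36.0000  (c_3=6.7500)
Cramer on rows 1–2 → x = 4.5000, y = 3.0000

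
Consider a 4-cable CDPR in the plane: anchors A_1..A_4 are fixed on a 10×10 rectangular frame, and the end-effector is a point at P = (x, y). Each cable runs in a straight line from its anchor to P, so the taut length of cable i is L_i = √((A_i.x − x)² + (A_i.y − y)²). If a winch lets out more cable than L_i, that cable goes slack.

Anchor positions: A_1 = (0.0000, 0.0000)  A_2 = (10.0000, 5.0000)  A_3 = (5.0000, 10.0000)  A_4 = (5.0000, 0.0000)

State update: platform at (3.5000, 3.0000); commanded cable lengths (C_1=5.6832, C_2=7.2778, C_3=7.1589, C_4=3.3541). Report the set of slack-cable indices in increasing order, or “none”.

1, 2

cable 1: L_1 = ‖A_1−P‖ = 4.6098;  C_1 = 5.6832 → slack
cable 2: L_2 = ‖A_2−P‖ = 6.8007;  C_2 = 7.2778 → slack
cable 3: L_3 = ‖A_3−P‖ = 7.1589;  C_3 = 7.1589 → taut
cable 4: L_4 = ‖A_4−P‖ = 3.3541;  C_4 = 3.3541 → taut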